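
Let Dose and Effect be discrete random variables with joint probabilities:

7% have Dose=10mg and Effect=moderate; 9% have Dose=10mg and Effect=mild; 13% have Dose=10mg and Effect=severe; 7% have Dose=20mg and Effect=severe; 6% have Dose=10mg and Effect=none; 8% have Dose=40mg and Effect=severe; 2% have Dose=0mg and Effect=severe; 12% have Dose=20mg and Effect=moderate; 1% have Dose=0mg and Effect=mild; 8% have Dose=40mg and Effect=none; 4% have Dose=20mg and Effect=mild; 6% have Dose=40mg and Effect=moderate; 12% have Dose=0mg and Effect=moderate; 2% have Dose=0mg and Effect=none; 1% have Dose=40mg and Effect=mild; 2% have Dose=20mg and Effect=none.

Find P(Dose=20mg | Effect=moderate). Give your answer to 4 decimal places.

0.3243

P(Effect=moderate) = 0.12 + 0.07 + 0.12 + 0.06 = 0.37.
P(Dose=20mg | Effect=moderate) = 0.12/0.37 = 0.3243.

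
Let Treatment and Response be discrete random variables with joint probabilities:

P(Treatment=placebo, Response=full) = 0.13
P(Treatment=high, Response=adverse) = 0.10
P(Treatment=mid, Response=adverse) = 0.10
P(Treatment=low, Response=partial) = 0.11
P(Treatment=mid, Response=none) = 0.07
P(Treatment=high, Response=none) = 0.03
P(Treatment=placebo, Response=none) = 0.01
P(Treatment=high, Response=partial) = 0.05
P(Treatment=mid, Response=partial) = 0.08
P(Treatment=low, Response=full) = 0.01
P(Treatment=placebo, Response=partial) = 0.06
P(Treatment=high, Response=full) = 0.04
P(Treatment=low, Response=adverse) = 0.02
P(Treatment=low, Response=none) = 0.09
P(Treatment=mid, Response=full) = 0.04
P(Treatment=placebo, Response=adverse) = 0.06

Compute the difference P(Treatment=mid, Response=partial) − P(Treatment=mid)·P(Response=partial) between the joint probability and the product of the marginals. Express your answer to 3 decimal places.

-0.007

P(Treatment=mid) = 0.07 + 0.08 + 0.04 + 0.10 = 0.29.
P(Response=partial) = 0.06 + 0.11 + 0.08 + 0.05 = 0.30.
P(Treatment=mid, Response=partial) − P(Treatment=mid)P(Response=partial) = 0.08 − 0.29×0.30 = -0.007.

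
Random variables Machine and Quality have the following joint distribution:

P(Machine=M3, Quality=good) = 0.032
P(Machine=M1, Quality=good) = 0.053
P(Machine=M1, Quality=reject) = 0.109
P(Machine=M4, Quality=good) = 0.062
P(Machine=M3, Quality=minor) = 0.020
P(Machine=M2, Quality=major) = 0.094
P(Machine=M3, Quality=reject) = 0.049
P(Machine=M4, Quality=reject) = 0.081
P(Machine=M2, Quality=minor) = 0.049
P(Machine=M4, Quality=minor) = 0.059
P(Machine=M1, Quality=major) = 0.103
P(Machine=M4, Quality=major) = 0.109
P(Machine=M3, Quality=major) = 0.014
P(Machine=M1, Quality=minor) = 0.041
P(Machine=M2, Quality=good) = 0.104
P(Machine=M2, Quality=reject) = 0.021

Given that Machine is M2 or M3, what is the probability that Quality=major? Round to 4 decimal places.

P(Machine=M2) = 0.104 + 0.049 + 0.094 + 0.021 = 0.268.
P(Machine=M3) = 0.032 + 0.020 + 0.014 + 0.049 = 0.115.
P(Machine ∈ {M2, M3}) = 0.268 + 0.115 = 0.383; P(Quality=major, Machine ∈ {M2, M3}) = 0.094 + 0.014 = 0.108.
P(Quality=major | Machine ∈ {M2, M3}) = 0.108/0.383 = 0.2820.

0.2820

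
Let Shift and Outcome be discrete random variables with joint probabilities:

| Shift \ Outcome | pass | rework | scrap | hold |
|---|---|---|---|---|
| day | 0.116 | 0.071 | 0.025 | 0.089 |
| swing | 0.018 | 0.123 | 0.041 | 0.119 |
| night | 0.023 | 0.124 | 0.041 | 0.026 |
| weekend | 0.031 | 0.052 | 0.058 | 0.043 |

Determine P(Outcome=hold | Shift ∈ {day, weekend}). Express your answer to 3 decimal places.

0.272

P(Shift=day) = 0.116 + 0.071 + 0.025 + 0.089 = 0.301.
P(Shift=weekend) = 0.031 + 0.052 + 0.058 + 0.043 = 0.184.
P(Shift ∈ {day, weekend}) = 0.301 + 0.184 = 0.485; P(Outcome=hold, Shift ∈ {day, weekend}) = 0.089 + 0.043 = 0.132.
P(Outcome=hold | Shift ∈ {day, weekend}) = 0.132/0.485 = 0.272.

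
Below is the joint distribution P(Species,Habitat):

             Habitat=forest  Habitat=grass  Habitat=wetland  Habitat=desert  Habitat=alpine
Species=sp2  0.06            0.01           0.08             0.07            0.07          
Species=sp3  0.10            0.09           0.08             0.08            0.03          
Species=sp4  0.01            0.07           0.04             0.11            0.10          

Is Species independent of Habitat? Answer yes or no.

no

P(Species=sp4) = 0.33 and P(Habitat=forest) = 0.17, so their product is 0.0561, but P(Species=sp4, Habitat=forest) = 0.01. Since these differ, Species and Habitat are not independent.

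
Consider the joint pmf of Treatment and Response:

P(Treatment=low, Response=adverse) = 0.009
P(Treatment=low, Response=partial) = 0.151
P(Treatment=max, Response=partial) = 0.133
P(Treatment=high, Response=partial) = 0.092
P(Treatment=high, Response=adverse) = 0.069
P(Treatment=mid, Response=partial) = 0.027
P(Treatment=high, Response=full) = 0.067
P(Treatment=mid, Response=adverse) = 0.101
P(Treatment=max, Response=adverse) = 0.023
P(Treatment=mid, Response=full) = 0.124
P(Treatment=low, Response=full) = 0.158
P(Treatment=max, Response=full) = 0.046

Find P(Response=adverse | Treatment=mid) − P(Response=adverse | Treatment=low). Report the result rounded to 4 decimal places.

P(Treatment=mid) = 0.027 + 0.124 + 0.101 = 0.252; P(Response=adverse | Treatment=mid) = 0.101/0.252 = 0.40079.
P(Treatment=low) = 0.151 + 0.158 + 0.009 = 0.318; P(Response=adverse | Treatment=low) = 0.009/0.318 = 0.02830.
Difference = 0.3725.

0.3725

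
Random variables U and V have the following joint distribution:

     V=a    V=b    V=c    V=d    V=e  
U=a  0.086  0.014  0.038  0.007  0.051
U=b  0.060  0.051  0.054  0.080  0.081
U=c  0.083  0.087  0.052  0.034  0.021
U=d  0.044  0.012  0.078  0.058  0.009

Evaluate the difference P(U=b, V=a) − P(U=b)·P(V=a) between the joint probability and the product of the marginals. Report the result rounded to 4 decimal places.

-0.0290

P(U=b) = 0.060 + 0.051 + 0.054 + 0.080 + 0.081 = 0.326.
P(V=a) = 0.086 + 0.060 + 0.083 + 0.044 = 0.273.
P(U=b, V=a) − P(U=b)P(V=a) = 0.060 − 0.326×0.273 = -0.0290.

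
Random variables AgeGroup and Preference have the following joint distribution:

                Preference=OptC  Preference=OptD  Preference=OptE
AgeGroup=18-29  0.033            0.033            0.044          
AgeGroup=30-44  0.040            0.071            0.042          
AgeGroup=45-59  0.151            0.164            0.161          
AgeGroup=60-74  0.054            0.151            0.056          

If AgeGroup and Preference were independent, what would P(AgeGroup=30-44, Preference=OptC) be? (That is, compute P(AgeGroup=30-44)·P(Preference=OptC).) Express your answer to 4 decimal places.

P(AgeGroup=30-44) = 0.040 + 0.071 + 0.042 = 0.153.
P(Preference=OptC) = 0.033 + 0.040 + 0.151 + 0.054 = 0.278.
Product: 0.153 × 0.278 = 0.0425.

0.0425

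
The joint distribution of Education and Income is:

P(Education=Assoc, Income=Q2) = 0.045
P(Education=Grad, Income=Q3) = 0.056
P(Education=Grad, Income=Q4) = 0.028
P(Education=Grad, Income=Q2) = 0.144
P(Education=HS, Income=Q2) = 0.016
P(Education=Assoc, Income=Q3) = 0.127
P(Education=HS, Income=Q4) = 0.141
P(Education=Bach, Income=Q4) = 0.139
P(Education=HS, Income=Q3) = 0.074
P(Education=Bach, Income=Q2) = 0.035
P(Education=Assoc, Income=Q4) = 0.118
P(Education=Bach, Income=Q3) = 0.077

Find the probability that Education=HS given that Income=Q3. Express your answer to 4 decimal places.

0.2216

P(Income=Q3) = 0.074 + 0.127 + 0.077 + 0.056 = 0.334.
P(Education=HS | Income=Q3) = 0.074/0.334 = 0.2216.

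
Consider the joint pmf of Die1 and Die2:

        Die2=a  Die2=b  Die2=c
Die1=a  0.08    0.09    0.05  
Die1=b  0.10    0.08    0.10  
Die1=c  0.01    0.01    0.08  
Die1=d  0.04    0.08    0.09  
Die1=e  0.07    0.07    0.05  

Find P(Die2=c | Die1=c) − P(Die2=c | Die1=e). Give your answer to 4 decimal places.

P(Die1=c) = 0.01 + 0.01 + 0.08 = 0.10; P(Die2=c | Die1=c) = 0.08/0.10 = 0.80000.
P(Die1=e) = 0.07 + 0.07 + 0.05 = 0.19; P(Die2=c | Die1=e) = 0.05/0.19 = 0.26316.
Difference = 0.5368.

0.5368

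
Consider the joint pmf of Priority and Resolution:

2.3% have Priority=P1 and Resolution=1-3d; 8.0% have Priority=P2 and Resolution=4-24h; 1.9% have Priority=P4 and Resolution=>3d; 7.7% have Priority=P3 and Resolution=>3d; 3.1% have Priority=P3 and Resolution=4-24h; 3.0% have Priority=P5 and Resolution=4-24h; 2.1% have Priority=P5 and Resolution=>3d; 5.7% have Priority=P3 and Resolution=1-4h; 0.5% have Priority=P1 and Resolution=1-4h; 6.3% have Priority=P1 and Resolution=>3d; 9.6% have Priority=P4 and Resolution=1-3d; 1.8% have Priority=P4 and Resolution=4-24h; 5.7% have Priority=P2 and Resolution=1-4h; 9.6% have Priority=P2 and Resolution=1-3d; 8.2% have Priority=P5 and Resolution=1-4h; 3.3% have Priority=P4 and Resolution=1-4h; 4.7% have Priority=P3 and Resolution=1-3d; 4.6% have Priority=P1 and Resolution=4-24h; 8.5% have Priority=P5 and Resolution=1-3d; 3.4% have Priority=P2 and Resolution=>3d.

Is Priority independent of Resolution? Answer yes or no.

P(Priority=P4) = 0.166 and P(Resolution=1-3d) = 0.347, so their product is 0.05760, but P(Priority=P4, Resolution=1-3d) = 0.096. Since these differ, Priority and Resolution are not independent.

no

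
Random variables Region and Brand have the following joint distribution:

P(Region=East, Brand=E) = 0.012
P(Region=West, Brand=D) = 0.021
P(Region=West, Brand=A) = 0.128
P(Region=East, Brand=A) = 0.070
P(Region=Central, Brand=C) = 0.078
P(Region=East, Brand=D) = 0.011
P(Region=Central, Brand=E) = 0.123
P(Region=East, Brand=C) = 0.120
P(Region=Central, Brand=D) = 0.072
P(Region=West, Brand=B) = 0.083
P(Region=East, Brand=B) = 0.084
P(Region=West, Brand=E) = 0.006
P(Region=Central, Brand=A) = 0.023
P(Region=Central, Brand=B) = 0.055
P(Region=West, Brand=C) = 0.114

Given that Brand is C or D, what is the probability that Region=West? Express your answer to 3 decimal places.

P(Brand=C) = 0.120 + 0.114 + 0.078 = 0.312.
P(Brand=D) = 0.011 + 0.021 + 0.072 = 0.104.
P(Brand ∈ {C, D}) = 0.312 + 0.104 = 0.416; P(Region=West, Brand ∈ {C, D}) = 0.114 + 0.021 = 0.135.
P(Region=West | Brand ∈ {C, D}) = 0.135/0.416 = 0.325.

0.325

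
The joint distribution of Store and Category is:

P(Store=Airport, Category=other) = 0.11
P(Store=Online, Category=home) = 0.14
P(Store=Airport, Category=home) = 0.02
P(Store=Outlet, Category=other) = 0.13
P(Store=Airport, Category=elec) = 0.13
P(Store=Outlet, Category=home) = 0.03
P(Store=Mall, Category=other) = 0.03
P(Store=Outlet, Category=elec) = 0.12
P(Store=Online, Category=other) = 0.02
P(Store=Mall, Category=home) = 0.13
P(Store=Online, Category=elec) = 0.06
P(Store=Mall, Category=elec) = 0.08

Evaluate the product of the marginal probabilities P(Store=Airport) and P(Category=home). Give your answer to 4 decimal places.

0.0832

P(Store=Airport) = 0.13 + 0.02 + 0.11 = 0.26.
P(Category=home) = 0.13 + 0.02 + 0.03 + 0.14 = 0.32.
Product: 0.26 × 0.32 = 0.0832.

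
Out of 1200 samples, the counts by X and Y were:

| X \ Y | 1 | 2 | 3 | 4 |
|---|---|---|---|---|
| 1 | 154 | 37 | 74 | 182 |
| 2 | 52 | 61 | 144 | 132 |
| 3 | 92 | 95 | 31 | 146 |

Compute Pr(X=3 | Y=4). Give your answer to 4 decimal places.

0.3174

Total with Y=4: 182 + 132 + 146 = 460.
P(X=3 | Y=4) = 146/460 = 0.3174.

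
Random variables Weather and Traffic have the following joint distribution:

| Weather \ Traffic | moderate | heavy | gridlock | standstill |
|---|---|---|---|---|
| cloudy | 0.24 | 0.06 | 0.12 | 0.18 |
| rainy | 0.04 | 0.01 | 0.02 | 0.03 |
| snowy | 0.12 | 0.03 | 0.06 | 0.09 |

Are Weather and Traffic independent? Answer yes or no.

yes

Every cell satisfies P(Weather,Traffic) = P(Weather)·P(Traffic). For instance P(Weather=rainy) = 0.10, P(Traffic=standstill) = 0.30, and 0.10×0.30 = 0.03 matches the joint entry. So Weather and Traffic are independent.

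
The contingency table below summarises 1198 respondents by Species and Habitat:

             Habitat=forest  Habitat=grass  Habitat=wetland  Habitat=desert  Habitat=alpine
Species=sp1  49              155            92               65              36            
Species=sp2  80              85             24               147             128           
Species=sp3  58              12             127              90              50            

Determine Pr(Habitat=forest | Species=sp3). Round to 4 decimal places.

Total with Species=sp3: 58 + 12 + 127 + 90 + 50 = 337.
P(Habitat=forest | Species=sp3) = 58/337 = 0.1721.

0.1721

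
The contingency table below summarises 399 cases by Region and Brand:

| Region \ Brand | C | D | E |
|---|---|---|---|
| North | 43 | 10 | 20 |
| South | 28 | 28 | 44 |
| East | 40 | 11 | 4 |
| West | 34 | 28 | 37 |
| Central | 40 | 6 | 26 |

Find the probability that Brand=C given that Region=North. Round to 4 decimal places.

Total with Region=North: 43 + 10 + 20 = 73.
P(Brand=C | Region=North) = 43/73 = 0.5890.

0.5890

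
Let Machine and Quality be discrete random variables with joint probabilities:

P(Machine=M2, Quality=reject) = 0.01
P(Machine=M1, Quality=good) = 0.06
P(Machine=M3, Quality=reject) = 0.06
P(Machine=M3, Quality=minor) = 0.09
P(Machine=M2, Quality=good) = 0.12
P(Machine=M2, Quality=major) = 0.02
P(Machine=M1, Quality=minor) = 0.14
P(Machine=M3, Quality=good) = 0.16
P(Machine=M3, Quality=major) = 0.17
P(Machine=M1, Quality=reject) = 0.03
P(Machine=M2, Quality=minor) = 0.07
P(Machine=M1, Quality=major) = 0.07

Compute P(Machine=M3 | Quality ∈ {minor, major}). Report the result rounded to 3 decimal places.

P(Quality=minor) = 0.14 + 0.07 + 0.09 = 0.30.
P(Quality=major) = 0.07 + 0.02 + 0.17 = 0.26.
P(Quality ∈ {minor, major}) = 0.30 + 0.26 = 0.56; P(Machine=M3, Quality ∈ {minor, major}) = 0.09 + 0.17 = 0.26.
P(Machine=M3 | Quality ∈ {minor, major}) = 0.26/0.56 = 0.464.

0.464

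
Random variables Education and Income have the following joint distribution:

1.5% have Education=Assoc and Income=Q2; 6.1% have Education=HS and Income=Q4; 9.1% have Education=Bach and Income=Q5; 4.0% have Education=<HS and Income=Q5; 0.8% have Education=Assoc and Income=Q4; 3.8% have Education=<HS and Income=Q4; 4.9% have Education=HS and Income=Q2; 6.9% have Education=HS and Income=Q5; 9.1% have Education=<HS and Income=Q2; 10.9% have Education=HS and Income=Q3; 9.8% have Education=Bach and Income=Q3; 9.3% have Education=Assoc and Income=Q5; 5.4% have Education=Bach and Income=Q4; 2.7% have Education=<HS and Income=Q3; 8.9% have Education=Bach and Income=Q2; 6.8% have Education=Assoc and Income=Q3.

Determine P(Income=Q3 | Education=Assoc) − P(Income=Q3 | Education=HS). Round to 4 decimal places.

P(Education=Assoc) = 0.015 + 0.068 + 0.008 + 0.093 = 0.184; P(Income=Q3 | Education=Assoc) = 0.068/0.184 = 0.36957.
P(Education=HS) = 0.049 + 0.109 + 0.061 + 0.069 = 0.288; P(Income=Q3 | Education=HS) = 0.109/0.288 = 0.37847.
Difference = -0.0089.

-0.0089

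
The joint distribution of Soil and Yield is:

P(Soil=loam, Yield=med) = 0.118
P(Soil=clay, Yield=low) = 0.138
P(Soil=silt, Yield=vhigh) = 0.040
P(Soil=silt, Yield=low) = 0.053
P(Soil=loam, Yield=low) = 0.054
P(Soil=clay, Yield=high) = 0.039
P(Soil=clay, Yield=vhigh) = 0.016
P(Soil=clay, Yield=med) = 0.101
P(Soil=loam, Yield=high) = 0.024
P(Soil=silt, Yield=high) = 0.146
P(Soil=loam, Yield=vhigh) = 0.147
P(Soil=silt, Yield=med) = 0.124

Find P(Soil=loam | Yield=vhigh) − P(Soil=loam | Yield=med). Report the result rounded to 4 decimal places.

P(Yield=vhigh) = 0.147 + 0.016 + 0.040 = 0.203; P(Soil=loam | Yield=vhigh) = 0.147/0.203 = 0.72414.
P(Yield=med) = 0.118 + 0.101 + 0.124 = 0.343; P(Soil=loam | Yield=med) = 0.118/0.343 = 0.34402.
Difference = 0.3801.

0.3801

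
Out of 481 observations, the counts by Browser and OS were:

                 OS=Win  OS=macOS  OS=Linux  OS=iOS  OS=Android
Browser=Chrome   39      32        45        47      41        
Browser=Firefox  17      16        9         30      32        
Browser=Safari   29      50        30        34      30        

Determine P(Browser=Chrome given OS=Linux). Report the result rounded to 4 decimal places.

0.5357

Total with OS=Linux: 45 + 9 + 30 = 84.
P(Browser=Chrome | OS=Linux) = 45/84 = 0.5357.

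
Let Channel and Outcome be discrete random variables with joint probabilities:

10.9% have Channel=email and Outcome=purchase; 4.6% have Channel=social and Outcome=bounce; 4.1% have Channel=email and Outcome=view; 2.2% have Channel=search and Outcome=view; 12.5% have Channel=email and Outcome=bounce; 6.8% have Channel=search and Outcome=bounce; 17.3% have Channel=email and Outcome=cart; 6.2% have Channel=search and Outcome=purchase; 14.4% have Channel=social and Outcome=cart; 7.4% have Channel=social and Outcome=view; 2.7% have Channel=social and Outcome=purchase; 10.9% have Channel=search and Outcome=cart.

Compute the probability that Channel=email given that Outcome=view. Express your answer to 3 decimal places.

P(Outcome=view) = 0.041 + 0.022 + 0.074 = 0.137.
P(Channel=email | Outcome=view) = 0.041/0.137 = 0.299.

0.299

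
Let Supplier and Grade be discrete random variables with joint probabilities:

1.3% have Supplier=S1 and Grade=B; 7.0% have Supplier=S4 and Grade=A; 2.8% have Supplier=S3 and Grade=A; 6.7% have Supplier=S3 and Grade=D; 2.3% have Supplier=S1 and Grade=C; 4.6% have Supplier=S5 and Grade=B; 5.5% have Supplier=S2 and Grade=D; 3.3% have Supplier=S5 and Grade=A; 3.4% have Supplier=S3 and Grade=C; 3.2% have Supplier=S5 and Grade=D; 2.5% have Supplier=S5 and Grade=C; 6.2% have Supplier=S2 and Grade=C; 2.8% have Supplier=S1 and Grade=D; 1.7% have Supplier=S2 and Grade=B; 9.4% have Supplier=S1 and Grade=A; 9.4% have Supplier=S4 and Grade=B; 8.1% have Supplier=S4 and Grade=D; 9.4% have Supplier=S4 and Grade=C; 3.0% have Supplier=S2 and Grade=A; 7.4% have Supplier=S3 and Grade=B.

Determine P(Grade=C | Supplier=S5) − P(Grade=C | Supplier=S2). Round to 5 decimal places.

-0.19423

P(Supplier=S5) = 0.033 + 0.046 + 0.025 + 0.032 = 0.136; P(Grade=C | Supplier=S5) = 0.025/0.136 = 0.183824.
P(Supplier=S2) = 0.030 + 0.017 + 0.062 + 0.055 = 0.164; P(Grade=C | Supplier=S2) = 0.062/0.164 = 0.378049.
Difference = -0.19423.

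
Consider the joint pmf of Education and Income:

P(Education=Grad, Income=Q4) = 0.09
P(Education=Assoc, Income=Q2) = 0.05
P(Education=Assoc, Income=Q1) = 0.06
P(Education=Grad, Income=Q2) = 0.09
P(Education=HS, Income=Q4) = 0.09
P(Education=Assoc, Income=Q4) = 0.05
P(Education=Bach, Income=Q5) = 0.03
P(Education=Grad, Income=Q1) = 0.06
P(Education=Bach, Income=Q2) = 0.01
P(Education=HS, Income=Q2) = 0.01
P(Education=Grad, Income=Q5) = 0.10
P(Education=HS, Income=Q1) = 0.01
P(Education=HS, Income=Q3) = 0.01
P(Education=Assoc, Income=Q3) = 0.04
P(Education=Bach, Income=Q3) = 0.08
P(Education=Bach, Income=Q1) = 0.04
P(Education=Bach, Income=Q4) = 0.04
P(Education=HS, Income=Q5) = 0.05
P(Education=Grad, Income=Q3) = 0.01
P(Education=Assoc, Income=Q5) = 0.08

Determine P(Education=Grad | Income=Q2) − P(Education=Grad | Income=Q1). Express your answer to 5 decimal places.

0.20956

P(Income=Q2) = 0.01 + 0.05 + 0.01 + 0.09 = 0.16; P(Education=Grad | Income=Q2) = 0.09/0.16 = 0.562500.
P(Income=Q1) = 0.01 + 0.06 + 0.04 + 0.06 = 0.17; P(Education=Grad | Income=Q1) = 0.06/0.17 = 0.352941.
Difference = 0.20956.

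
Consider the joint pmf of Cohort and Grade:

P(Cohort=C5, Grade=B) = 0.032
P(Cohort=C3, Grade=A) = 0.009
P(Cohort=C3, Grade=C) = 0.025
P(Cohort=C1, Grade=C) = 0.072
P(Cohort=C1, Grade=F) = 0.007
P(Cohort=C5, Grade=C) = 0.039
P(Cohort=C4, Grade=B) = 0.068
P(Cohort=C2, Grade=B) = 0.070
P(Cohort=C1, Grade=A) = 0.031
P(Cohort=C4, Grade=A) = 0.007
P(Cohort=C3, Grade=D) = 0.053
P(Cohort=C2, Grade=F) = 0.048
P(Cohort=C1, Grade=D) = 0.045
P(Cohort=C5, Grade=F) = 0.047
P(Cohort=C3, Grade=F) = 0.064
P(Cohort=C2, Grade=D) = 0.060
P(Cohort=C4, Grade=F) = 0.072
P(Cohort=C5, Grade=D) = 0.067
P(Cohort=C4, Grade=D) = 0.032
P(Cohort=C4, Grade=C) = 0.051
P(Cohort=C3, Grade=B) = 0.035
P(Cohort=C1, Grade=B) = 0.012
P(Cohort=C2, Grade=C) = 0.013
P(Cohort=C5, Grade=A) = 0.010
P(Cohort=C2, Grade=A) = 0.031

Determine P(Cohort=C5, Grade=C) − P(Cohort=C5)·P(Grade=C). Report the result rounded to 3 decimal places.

P(Cohort=C5) = 0.010 + 0.032 + 0.039 + 0.067 + 0.047 = 0.195.
P(Grade=C) = 0.072 + 0.013 + 0.025 + 0.051 + 0.039 = 0.200.
P(Cohort=C5, Grade=C) − P(Cohort=C5)P(Grade=C) = 0.039 − 0.195×0.200 = 0.000.

0.000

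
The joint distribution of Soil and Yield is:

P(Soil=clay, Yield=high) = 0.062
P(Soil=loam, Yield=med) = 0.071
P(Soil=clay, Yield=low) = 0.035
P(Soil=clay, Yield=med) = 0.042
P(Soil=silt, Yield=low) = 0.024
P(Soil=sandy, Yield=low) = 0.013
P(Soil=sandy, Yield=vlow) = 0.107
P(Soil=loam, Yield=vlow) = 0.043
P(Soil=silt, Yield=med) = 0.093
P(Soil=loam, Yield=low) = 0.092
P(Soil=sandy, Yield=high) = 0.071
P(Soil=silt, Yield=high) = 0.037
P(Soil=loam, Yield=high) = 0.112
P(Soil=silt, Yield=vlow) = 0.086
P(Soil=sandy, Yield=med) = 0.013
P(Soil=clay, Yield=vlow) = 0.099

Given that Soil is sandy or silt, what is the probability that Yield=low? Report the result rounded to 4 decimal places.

P(Soil=sandy) = 0.107 + 0.013 + 0.013 + 0.071 = 0.204.
P(Soil=silt) = 0.086 + 0.024 + 0.093 + 0.037 = 0.240.
P(Soil ∈ {sandy, silt}) = 0.204 + 0.240 = 0.444; P(Yield=low, Soil ∈ {sandy, silt}) = 0.013 + 0.024 = 0.037.
P(Yield=low | Soil ∈ {sandy, silt}) = 0.037/0.444 = 0.0833.

0.0833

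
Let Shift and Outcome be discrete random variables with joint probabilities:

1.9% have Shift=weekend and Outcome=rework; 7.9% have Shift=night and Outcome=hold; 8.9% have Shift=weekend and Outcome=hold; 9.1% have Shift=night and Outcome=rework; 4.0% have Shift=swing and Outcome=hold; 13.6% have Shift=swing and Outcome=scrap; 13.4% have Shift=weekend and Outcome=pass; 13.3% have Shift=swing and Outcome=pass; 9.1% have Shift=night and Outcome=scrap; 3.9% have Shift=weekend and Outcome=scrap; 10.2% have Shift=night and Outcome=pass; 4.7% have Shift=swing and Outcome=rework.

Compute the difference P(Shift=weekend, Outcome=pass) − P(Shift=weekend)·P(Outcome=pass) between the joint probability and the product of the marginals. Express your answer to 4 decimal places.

0.0303

P(Shift=weekend) = 0.134 + 0.019 + 0.039 + 0.089 = 0.281.
P(Outcome=pass) = 0.133 + 0.102 + 0.134 = 0.369.
P(Shift=weekend, Outcome=pass) − P(Shift=weekend)P(Outcome=pass) = 0.134 − 0.281×0.369 = 0.0303.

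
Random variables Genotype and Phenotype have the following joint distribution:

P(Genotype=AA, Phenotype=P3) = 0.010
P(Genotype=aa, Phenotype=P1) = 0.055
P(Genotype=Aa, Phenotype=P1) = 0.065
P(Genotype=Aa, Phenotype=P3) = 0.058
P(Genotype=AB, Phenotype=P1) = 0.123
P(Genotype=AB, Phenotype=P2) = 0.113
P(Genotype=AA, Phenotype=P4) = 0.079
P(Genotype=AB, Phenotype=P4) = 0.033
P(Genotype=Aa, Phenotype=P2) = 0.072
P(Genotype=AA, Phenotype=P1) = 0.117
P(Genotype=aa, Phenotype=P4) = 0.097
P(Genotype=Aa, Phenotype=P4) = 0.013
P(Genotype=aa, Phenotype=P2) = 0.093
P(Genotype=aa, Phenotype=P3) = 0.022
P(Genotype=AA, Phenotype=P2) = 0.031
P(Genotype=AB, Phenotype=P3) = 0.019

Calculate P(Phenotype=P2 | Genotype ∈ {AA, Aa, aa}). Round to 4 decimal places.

0.2753

P(Genotype=AA) = 0.117 + 0.031 + 0.010 + 0.079 = 0.237.
P(Genotype=Aa) = 0.065 + 0.072 + 0.058 + 0.013 = 0.208.
P(Genotype=aa) = 0.055 + 0.093 + 0.022 + 0.097 = 0.267.
P(Genotype ∈ {AA, Aa, aa}) = 0.237 + 0.208 + 0.267 = 0.712; P(Phenotype=P2, Genotype ∈ {AA, Aa, aa}) = 0.031 + 0.072 + 0.093 = 0.196.
P(Phenotype=P2 | Genotype ∈ {AA, Aa, aa}) = 0.196/0.712 = 0.2753.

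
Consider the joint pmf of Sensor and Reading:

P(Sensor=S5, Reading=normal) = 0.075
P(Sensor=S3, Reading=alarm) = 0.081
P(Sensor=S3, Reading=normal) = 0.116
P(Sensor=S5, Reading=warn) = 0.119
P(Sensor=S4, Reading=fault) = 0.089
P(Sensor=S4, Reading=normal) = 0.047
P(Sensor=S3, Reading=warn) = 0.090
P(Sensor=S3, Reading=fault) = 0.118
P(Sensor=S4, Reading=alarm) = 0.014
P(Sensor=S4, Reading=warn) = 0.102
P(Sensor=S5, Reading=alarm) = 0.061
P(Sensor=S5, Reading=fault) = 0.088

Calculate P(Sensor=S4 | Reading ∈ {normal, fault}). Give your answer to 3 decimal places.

0.255

P(Reading=normal) = 0.116 + 0.047 + 0.075 = 0.238.
P(Reading=fault) = 0.118 + 0.089 + 0.088 = 0.295.
P(Reading ∈ {normal, fault}) = 0.238 + 0.295 = 0.533; P(Sensor=S4, Reading ∈ {normal, fault}) = 0.047 + 0.089 = 0.136.
P(Sensor=S4 | Reading ∈ {normal, fault}) = 0.136/0.533 = 0.255.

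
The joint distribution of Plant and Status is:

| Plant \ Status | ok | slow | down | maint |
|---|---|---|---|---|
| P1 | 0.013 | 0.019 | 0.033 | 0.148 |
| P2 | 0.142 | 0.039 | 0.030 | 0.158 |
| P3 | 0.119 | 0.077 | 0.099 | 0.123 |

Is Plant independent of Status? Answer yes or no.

P(Plant=P1) = 0.213 and P(Status=maint) = 0.429, so their product is 0.09138, but P(Plant=P1, Status=maint) = 0.148. Since these differ, Plant and Status are not independent.

no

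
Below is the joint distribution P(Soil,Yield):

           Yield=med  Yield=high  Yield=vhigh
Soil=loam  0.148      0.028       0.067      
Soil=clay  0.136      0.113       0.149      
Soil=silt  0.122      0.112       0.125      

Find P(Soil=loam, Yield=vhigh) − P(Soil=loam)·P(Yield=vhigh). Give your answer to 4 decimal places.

P(Soil=loam) = 0.148 + 0.028 + 0.067 = 0.243.
P(Yield=vhigh) = 0.067 + 0.149 + 0.125 = 0.341.
P(Soil=loam, Yield=vhigh) − P(Soil=loam)P(Yield=vhigh) = 0.067 − 0.243×0.341 = -0.0159.

-0.0159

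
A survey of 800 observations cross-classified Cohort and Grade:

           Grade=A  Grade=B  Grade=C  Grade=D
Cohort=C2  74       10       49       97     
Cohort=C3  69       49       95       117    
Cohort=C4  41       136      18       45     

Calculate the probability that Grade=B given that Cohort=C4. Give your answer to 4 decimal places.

Total with Cohort=C4: 41 + 136 + 18 + 45 = 240.
P(Grade=B | Cohort=C4) = 136/240 = 0.5667.

0.5667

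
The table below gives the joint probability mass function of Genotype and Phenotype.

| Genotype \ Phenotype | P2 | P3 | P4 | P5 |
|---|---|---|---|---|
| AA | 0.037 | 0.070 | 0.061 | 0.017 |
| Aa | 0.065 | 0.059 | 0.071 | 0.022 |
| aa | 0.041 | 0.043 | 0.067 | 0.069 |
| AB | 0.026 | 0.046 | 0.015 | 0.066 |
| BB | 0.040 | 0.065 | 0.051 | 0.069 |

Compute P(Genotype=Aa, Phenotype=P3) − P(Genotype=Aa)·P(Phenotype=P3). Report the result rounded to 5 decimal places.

P(Genotype=Aa) = 0.065 + 0.059 + 0.071 + 0.022 = 0.217.
P(Phenotype=P3) = 0.070 + 0.059 + 0.043 + 0.046 + 0.065 = 0.283.
P(Genotype=Aa, Phenotype=P3) − P(Genotype=Aa)P(Phenotype=P3) = 0.059 − 0.217×0.283 = -0.00241.

-0.00241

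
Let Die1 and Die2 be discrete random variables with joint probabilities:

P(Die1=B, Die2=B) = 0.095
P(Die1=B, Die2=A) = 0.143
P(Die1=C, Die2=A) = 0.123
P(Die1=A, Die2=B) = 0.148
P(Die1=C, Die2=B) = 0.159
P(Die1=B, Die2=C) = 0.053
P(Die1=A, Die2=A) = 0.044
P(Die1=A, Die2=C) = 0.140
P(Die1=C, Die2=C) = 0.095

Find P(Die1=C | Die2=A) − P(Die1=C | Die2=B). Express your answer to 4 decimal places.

P(Die2=A) = 0.044 + 0.143 + 0.123 = 0.310; P(Die1=C | Die2=A) = 0.123/0.310 = 0.39677.
P(Die2=B) = 0.148 + 0.095 + 0.159 = 0.402; P(Die1=C | Die2=B) = 0.159/0.402 = 0.39552.
Difference = 0.0013.

0.0013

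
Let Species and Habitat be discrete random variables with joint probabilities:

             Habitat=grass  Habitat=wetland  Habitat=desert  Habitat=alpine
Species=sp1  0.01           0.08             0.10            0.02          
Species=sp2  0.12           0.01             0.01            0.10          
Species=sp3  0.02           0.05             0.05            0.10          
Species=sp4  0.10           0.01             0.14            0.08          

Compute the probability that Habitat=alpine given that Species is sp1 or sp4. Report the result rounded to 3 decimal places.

P(Species=sp1) = 0.01 + 0.08 + 0.10 + 0.02 = 0.21.
P(Species=sp4) = 0.10 + 0.01 + 0.14 + 0.08 = 0.33.
P(Species ∈ {sp1, sp4}) = 0.21 + 0.33 = 0.54; P(Habitat=alpine, Species ∈ {sp1, sp4}) = 0.02 + 0.08 = 0.10.
P(Habitat=alpine | Species ∈ {sp1, sp4}) = 0.10/0.54 = 0.185.

0.185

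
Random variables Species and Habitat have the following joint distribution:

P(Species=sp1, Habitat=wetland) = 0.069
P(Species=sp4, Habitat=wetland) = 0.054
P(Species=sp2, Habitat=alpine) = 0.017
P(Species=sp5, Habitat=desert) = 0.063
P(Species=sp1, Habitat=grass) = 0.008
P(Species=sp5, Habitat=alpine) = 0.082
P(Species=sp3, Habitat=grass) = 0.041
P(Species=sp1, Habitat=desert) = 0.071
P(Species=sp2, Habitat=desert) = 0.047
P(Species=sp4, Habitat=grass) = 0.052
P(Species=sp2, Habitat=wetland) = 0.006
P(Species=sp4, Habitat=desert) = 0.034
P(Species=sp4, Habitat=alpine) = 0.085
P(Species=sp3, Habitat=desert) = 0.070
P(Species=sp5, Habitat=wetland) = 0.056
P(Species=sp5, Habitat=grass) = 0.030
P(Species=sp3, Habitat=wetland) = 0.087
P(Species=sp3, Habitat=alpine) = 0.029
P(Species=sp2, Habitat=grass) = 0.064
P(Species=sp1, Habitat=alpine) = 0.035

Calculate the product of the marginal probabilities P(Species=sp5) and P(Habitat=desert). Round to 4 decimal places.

0.0658

P(Species=sp5) = 0.030 + 0.056 + 0.063 + 0.082 = 0.231.
P(Habitat=desert) = 0.071 + 0.047 + 0.070 + 0.034 + 0.063 = 0.285.
Product: 0.231 × 0.285 = 0.0658.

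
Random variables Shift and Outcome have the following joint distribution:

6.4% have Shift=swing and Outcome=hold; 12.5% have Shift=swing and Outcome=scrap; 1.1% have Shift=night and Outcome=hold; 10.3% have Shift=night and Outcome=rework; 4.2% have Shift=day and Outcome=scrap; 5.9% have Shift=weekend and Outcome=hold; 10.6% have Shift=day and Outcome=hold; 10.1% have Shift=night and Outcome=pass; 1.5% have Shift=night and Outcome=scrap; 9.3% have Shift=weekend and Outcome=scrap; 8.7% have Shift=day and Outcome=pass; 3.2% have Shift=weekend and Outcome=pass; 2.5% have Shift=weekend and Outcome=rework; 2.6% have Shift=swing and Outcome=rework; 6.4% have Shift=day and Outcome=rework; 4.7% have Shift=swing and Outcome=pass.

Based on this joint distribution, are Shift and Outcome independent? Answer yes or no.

no

P(Shift=swing) = 0.262 and P(Outcome=scrap) = 0.275, so their product is 0.07205, but P(Shift=swing, Outcome=scrap) = 0.125. Since these differ, Shift and Outcome are not independent.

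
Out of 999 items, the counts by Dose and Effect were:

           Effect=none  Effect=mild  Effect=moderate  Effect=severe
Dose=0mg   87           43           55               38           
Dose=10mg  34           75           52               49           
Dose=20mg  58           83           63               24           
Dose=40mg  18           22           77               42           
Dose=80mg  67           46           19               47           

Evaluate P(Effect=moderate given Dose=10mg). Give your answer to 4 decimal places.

Total with Dose=10mg: 34 + 75 + 52 + 49 = 210.
P(Effect=moderate | Dose=10mg) = 52/210 = 0.2476.

0.2476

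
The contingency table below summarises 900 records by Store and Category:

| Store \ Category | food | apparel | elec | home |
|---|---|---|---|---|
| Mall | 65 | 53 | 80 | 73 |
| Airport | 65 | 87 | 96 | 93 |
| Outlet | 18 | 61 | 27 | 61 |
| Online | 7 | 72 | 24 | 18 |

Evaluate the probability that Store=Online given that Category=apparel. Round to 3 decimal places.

Total with Category=apparel: 53 + 87 + 61 + 72 = 273.
P(Store=Online | Category=apparel) = 72/273 = 0.264.

0.264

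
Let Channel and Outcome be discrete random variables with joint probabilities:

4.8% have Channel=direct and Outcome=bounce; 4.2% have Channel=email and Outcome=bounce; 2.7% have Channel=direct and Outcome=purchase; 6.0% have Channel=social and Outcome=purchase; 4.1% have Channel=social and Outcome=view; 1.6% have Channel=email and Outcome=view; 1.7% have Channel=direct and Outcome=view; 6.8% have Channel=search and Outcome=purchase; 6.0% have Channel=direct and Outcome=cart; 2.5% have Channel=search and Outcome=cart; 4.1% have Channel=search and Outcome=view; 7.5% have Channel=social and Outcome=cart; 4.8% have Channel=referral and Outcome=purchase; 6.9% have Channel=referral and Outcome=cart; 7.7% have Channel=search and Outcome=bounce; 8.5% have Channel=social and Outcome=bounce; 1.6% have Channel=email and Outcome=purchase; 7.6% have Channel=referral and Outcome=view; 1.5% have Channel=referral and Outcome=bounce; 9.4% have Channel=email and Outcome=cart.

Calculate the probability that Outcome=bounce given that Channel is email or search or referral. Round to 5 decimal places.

P(Channel=email) = 0.042 + 0.016 + 0.094 + 0.016 = 0.168.
P(Channel=search) = 0.077 + 0.041 + 0.025 + 0.068 = 0.211.
P(Channel=referral) = 0.015 + 0.076 + 0.069 + 0.048 = 0.208.
P(Channel ∈ {email, search, referral}) = 0.168 + 0.211 + 0.208 = 0.587; P(Outcome=bounce, Channel ∈ {email, search, referral}) = 0.042 + 0.077 + 0.015 = 0.134.
P(Outcome=bounce | Channel ∈ {email, search, referral}) = 0.134/0.587 = 0.22828.

0.22828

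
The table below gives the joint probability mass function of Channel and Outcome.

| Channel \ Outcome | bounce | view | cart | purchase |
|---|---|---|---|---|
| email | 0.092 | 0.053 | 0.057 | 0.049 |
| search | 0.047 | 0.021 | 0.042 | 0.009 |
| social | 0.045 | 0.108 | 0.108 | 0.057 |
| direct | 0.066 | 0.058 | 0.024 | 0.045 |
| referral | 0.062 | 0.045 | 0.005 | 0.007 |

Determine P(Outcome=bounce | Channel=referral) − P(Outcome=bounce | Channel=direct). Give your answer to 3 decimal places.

0.179

P(Channel=referral) = 0.062 + 0.045 + 0.005 + 0.007 = 0.119; P(Outcome=bounce | Channel=referral) = 0.062/0.119 = 0.5210.
P(Channel=direct) = 0.066 + 0.058 + 0.024 + 0.045 = 0.193; P(Outcome=bounce | Channel=direct) = 0.066/0.193 = 0.3420.
Difference = 0.179.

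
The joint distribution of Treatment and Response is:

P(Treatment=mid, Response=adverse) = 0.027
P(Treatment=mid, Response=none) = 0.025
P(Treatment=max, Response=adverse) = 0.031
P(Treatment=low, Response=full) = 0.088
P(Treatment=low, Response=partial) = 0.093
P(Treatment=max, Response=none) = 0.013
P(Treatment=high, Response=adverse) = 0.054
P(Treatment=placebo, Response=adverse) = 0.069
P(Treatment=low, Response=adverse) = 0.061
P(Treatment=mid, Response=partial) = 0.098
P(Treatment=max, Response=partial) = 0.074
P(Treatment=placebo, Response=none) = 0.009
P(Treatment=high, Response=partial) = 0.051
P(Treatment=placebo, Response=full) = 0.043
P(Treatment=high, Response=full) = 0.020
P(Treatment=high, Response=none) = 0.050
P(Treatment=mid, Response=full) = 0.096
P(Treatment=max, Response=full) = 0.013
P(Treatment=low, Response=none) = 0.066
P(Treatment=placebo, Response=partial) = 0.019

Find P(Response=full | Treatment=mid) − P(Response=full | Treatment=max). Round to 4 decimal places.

P(Treatment=mid) = 0.025 + 0.098 + 0.096 + 0.027 = 0.246; P(Response=full | Treatment=mid) = 0.096/0.246 = 0.39024.
P(Treatment=max) = 0.013 + 0.074 + 0.013 + 0.031 = 0.131; P(Response=full | Treatment=max) = 0.013/0.131 = 0.09924.
Difference = 0.2910.

0.2910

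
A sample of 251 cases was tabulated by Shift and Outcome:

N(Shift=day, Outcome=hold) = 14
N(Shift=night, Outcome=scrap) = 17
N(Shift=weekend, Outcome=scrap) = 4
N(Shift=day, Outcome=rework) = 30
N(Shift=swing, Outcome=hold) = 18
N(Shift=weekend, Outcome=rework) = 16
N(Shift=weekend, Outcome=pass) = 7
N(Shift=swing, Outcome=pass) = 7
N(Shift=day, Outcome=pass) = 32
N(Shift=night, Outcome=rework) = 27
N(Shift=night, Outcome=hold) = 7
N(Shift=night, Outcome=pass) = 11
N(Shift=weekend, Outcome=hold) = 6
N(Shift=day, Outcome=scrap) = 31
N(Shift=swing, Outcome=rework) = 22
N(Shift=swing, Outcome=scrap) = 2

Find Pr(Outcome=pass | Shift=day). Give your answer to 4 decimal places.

0.2991

Total with Shift=day: 32 + 30 + 31 + 14 = 107.
P(Outcome=pass | Shift=day) = 32/107 = 0.2991.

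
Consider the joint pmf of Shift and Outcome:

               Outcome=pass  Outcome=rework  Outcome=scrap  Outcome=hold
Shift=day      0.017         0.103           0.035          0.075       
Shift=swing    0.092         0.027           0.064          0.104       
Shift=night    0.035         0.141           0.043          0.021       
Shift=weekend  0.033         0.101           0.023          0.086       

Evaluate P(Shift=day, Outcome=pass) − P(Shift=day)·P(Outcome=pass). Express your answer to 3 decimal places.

P(Shift=day) = 0.017 + 0.103 + 0.035 + 0.075 = 0.230.
P(Outcome=pass) = 0.017 + 0.092 + 0.035 + 0.033 = 0.177.
P(Shift=day, Outcome=pass) − P(Shift=day)P(Outcome=pass) = 0.017 − 0.230×0.177 = -0.024.

-0.024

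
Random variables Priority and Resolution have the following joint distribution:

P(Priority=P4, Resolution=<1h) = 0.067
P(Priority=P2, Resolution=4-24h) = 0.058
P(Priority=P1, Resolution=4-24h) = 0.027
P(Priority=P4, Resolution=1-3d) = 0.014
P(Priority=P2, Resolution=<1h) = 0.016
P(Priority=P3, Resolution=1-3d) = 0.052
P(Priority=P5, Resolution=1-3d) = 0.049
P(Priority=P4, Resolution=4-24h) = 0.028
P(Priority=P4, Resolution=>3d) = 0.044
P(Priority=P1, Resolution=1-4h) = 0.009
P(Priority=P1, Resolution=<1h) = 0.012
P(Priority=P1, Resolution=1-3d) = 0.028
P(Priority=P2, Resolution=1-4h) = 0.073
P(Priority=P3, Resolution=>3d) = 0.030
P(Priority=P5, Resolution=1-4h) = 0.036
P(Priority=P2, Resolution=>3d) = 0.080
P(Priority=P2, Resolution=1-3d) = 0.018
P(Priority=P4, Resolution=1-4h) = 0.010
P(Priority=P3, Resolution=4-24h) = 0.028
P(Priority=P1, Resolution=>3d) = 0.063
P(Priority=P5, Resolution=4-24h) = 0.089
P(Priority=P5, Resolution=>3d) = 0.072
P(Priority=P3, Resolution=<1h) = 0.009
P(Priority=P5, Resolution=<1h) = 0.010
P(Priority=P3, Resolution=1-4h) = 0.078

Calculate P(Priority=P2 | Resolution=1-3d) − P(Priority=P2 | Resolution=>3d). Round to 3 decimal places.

-0.165

P(Resolution=1-3d) = 0.028 + 0.018 + 0.052 + 0.014 + 0.049 = 0.161; P(Priority=P2 | Resolution=1-3d) = 0.018/0.161 = 0.1118.
P(Resolution=>3d) = 0.063 + 0.080 + 0.030 + 0.044 + 0.072 = 0.289; P(Priority=P2 | Resolution=>3d) = 0.080/0.289 = 0.2768.
Difference = -0.165.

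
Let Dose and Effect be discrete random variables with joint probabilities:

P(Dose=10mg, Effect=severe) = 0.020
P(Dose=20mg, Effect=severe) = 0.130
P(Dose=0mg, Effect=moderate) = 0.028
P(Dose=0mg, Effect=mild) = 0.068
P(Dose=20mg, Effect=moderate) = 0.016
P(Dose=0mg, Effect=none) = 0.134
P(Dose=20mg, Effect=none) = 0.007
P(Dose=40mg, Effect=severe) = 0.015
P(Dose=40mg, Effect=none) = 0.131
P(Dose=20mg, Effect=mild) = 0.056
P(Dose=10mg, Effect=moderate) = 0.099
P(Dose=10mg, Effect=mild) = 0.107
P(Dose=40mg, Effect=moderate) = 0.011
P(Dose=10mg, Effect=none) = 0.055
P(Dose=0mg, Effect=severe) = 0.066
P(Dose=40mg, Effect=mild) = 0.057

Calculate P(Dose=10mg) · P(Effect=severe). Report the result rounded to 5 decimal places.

0.06491

P(Dose=10mg) = 0.055 + 0.107 + 0.099 + 0.020 = 0.281.
P(Effect=severe) = 0.066 + 0.020 + 0.130 + 0.015 = 0.231.
Product: 0.281 × 0.231 = 0.06491.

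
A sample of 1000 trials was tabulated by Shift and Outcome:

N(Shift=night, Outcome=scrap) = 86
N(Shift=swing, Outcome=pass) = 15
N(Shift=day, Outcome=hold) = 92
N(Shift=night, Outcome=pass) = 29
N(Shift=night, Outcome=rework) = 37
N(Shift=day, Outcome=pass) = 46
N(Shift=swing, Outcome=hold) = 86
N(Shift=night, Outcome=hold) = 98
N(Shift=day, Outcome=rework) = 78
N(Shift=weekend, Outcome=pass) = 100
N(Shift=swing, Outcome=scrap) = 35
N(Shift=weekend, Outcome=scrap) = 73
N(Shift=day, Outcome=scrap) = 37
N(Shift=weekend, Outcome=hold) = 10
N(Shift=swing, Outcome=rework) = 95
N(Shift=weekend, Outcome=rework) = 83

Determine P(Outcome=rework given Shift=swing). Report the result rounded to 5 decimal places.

Total with Shift=swing: 15 + 95 + 35 + 86 = 231.
P(Outcome=rework | Shift=swing) = 95/231 = 0.41126.

0.41126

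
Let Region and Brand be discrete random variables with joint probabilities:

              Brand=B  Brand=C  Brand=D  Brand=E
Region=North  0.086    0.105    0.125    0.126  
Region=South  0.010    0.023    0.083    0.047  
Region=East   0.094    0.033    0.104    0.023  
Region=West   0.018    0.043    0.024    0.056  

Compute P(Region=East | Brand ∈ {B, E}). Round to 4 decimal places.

P(Brand=B) = 0.086 + 0.010 + 0.094 + 0.018 = 0.208.
P(Brand=E) = 0.126 + 0.047 + 0.023 + 0.056 = 0.252.
P(Brand ∈ {B, E}) = 0.208 + 0.252 = 0.460; P(Region=East, Brand ∈ {B, E}) = 0.094 + 0.023 = 0.117.
P(Region=East | Brand ∈ {B, E}) = 0.117/0.460 = 0.2543.

0.2543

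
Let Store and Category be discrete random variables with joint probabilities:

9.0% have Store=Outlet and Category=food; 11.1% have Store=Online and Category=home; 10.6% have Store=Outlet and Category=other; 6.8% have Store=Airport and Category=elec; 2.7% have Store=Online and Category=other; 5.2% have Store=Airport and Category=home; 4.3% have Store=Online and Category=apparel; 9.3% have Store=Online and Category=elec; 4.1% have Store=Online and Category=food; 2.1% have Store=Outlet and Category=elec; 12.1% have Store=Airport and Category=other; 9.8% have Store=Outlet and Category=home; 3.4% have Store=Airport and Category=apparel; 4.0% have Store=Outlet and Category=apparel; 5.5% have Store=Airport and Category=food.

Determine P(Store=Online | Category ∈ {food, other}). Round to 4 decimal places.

P(Category=food) = 0.055 + 0.090 + 0.041 = 0.186.
P(Category=other) = 0.121 + 0.106 + 0.027 = 0.254.
P(Category ∈ {food, other}) = 0.186 + 0.254 = 0.440; P(Store=Online, Category ∈ {food, other}) = 0.041 + 0.027 = 0.068.
P(Store=Online | Category ∈ {food, other}) = 0.068/0.440 = 0.1545.

0.1545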